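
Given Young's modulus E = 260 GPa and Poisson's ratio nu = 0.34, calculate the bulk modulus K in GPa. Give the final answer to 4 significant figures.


K = E / (3*(1-2*nu))
K = 260 / (3*(1-2*0.34))
K = 270.8 GPa


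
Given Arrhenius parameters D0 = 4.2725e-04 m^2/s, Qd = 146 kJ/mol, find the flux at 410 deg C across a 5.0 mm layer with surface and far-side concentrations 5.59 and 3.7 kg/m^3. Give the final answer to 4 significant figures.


Step 1: D = D0 * exp(-Qd/(R*T))
T = 410 + 273.15 = 683.15 K
D = 4.2725e-04 * exp(-146e3 / (8.314 * 683.15)) = 2.93027e-15 m^2/s
Step 2: J = D * (C1 - C2) / dx
J = 2.93027e-15 * (5.59 - 3.7) / 5e-03
J = 1.108e-12 kg/(m^2*s)


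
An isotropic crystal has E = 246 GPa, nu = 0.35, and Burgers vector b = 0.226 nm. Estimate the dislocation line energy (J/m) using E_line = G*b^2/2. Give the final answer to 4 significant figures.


Step 1: G = E / (2*(1+nu))
G = 246 / (2*(1+0.35)) = 91.1111 GPa = 9.11111e+10 Pa
Step 2: E_line = G*b^2/2
b = 0.226 nm = 2.26e-10 m
E_line = 0.5 * 9.11111e+10 * (2.26e-10)^2 = 2.327e-09 J/m


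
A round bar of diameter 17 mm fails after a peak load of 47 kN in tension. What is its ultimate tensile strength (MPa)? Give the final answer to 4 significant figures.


A0 = pi*(d/2)^2 = pi*(17/2)^2 = 226.98 mm^2
UTS = F_max / A0 = 47*1000 / 226.98
UTS = 207.1 MPa


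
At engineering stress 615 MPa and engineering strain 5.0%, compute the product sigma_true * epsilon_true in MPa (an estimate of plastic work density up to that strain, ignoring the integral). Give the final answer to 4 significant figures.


sigma_true = sigma_eng * (1 + epsilon_eng)
sigma_true = 615 * (1 + 0.05) = 645.75 MPa
epsilon_true = ln(1 + epsilon_eng)
epsilon_true = ln(1 + 0.05) = 0.0487902
sigma_true * epsilon_true = 645.75 * 0.0487902 = 31.51 MPa


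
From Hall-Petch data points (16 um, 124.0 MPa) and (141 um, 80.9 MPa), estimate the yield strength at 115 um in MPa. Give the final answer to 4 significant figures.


sigma_y = sigma0 + k / sqrt(d)
1/sqrt(d1) = 1/sqrt(1.6e-05) = 250;  1/sqrt(d2) = 84.2152
k = (sigma1 - sigma2) / (1/sqrt(d1) - 1/sqrt(d2)) = (124.0 - 80.9) / (250 - 84.2152) = 0.259976 MPa*m^0.5
sigma0 = sigma1 - k/sqrt(d1) = 124.0 - 0.259976*250 = 59.0061 MPa
sigma_y(d3) = 59.0061 + 0.259976 / sqrt(1.15e-04) = 83.25 MPa


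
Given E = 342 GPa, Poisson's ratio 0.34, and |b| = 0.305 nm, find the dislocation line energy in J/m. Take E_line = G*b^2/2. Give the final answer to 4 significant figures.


Step 1: G = E / (2*(1+nu))
G = 342 / (2*(1+0.34)) = 127.612 GPa = 1.27612e+11 Pa
Step 2: E_line = G*b^2/2
b = 0.305 nm = 3.05e-10 m
E_line = 0.5 * 1.27612e+11 * (3.05e-10)^2 = 5.936e-09 J/m


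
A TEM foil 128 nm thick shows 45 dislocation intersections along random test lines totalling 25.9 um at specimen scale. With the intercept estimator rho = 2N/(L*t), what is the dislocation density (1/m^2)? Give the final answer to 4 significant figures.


rho = 2N / (L * t)
L = 25.9 um = 2.59e-05 m, t = 128 nm = 1.28e-07 m
rho = 2 * 45 / (2.59e-05 * 1.28e-07)
rho = 2.715e+13 1/m^2


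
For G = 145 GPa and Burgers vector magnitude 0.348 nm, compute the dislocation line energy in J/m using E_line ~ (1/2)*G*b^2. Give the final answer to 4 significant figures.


E = G*b^2/2
b = 0.348 nm = 3.48e-10 m
G = 145 GPa = 1.45e+11 Pa
E = 0.5 * 1.45e+11 * (3.48e-10)^2
E = 8.78e-09 J/m


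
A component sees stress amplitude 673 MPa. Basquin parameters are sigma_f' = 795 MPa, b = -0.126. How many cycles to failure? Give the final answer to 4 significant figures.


sigma_a = sigma_f' * (2*Nf)^b
2*Nf = (sigma_a / sigma_f')^(1/b)
2*Nf = (673 / 795)^(1/-0.126)
2*Nf = 3.75165
Nf = 1.876 cycles


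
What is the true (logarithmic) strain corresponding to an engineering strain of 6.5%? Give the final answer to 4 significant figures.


epsilon_true = ln(1 + epsilon_eng)
epsilon_true = ln(1 + 0.065)
epsilon_true = 0.06297


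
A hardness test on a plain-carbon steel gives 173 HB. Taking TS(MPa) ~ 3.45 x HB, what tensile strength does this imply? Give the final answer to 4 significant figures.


TS (MPa) = 3.45 * HB
TS = 3.45 * 173
TS = 596.9 MPa


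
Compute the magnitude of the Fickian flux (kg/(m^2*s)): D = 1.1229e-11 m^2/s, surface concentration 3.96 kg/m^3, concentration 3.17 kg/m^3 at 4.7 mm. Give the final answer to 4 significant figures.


J = -D * (dC/dx) = D * (C1 - C2) / dx
J = 1.1229e-11 * (3.96 - 3.17) / 4.7e-03
J = 1.887e-09 kg/(m^2*s)


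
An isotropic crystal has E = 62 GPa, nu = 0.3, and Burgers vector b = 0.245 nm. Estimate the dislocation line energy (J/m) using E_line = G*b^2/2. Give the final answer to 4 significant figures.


Step 1: G = E / (2*(1+nu))
G = 62 / (2*(1+0.3)) = 23.8462 GPa = 2.38462e+10 Pa
Step 2: E_line = G*b^2/2
b = 0.245 nm = 2.45e-10 m
E_line = 0.5 * 2.38462e+10 * (2.45e-10)^2 = 7.157e-10 J/m


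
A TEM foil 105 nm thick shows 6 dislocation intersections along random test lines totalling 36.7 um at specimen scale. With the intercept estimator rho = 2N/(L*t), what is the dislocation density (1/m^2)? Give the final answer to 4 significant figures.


rho = 2N / (L * t)
L = 36.7 um = 3.67e-05 m, t = 105 nm = 1.05e-07 m
rho = 2 * 6 / (3.67e-05 * 1.05e-07)
rho = 3.114e+12 1/m^2


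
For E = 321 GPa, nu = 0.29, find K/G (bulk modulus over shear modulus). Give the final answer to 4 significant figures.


G = E / (2*(1+nu))
G = 321 / (2*(1+0.29)) = 124.419 GPa
K = E / (3*(1-2*nu))
K = 321 / (3*(1-2*0.29)) = 254.762 GPa
K/G = 254.762 / 124.419 = 2.048


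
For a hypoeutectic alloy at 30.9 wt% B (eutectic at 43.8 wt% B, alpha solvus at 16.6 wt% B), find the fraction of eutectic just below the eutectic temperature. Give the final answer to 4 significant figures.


f_primary = (C_e - C0) / (C_e - C_alpha_max)
f_primary = (43.8 - 30.9) / (43.8 - 16.6)
f_primary = 0.474265
f_eutectic = 1 - 0.474265 = 0.5257


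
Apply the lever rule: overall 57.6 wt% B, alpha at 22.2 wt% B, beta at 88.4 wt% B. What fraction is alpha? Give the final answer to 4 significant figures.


f_alpha = (C_beta - C0) / (C_beta - C_alpha)
f_alpha = (88.4 - 57.6) / (88.4 - 22.2)
f_alpha = 0.4653


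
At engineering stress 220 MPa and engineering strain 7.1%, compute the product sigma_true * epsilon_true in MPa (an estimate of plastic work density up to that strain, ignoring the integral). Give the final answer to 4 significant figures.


sigma_true = sigma_eng * (1 + epsilon_eng)
sigma_true = 220 * (1 + 0.071) = 235.62 MPa
epsilon_true = ln(1 + epsilon_eng)
epsilon_true = ln(1 + 0.071) = 0.0685928
sigma_true * epsilon_true = 235.62 * 0.0685928 = 16.16 MPa


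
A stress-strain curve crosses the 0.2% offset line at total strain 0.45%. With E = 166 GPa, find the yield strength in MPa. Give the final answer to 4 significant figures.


Offset strain = 0.002
Elastic strain at yield = total_strain - offset = 4.5e-03 - 0.002 = 2.5e-03
sigma_y = E * elastic_strain = 166000 * 2.5e-03
sigma_y = 415 MPa


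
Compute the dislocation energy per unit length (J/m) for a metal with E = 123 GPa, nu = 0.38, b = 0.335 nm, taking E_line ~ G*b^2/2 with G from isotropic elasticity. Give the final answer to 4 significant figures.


Step 1: G = E / (2*(1+nu))
G = 123 / (2*(1+0.38)) = 44.5652 GPa = 4.45652e+10 Pa
Step 2: E_line = G*b^2/2
b = 0.335 nm = 3.35e-10 m
E_line = 0.5 * 4.45652e+10 * (3.35e-10)^2 = 2.501e-09 J/m


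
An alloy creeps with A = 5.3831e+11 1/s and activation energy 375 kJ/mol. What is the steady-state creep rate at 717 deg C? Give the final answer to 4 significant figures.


rate = A * exp(-Q / (R*T))
T = 717 + 273.15 = 990.15 K
rate = 5.3831e+11 * exp(-375e3 / (8.314 * 990.15))
rate = 8.861e-09 1/s


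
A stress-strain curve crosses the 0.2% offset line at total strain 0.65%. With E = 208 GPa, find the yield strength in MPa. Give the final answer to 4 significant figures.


Offset strain = 0.002
Elastic strain at yield = total_strain - offset = 6.5e-03 - 0.002 = 4.5e-03
sigma_y = E * elastic_strain = 208000 * 4.5e-03
sigma_y = 936 MPa


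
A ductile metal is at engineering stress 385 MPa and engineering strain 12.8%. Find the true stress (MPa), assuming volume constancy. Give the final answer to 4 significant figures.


sigma_true = sigma_eng * (1 + epsilon_eng)
sigma_true = 385 * (1 + 0.128)
sigma_true = 434.3 MPa


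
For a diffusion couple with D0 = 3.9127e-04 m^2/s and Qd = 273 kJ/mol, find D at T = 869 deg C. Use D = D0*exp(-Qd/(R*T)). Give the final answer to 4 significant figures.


D = D0 * exp(-Qd / (R*T))
T = 1142.15 K
D = 3.9127e-04 * exp(-273e3 / (8.314 * 1142.15))
D = 1.279e-16 m^2/s


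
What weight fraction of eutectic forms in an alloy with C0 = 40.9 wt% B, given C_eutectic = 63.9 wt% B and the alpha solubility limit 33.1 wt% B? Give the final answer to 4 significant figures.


f_primary = (C_e - C0) / (C_e - C_alpha_max)
f_primary = (63.9 - 40.9) / (63.9 - 33.1)
f_primary = 0.746753
f_eutectic = 1 - 0.746753 = 0.2532


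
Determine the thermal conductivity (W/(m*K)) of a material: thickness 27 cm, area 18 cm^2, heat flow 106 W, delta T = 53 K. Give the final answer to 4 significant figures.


k = Q*L / (A*dT)
L = 0.27 m, A = 1.8e-03 m^2
k = 106 * 0.27 / (1.8e-03 * 53)
k = 300 W/(m*K)


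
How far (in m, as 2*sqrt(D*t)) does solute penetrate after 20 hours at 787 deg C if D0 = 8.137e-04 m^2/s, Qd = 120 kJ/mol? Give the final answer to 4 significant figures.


Step 1: D = D0 * exp(-Qd/(R*T))
T = 1060.15 K
D = 8.137e-04 * exp(-120e3 / (8.314 * 1060.15)) = 9.94791e-10 m^2/s
Step 2: L = 2*sqrt(D*t)
t = 20 h = 72000 s
L = 2*sqrt(9.94791e-10 * 72000) = 0.01693 m


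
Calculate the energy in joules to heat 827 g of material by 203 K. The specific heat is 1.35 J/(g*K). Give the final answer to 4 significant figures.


Q = m * cp * dT
Q = 827 * 1.35 * 203
Q = 226600 J


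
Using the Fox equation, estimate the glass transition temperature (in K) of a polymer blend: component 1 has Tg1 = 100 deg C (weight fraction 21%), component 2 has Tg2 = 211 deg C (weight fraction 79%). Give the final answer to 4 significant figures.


1/Tg = w1/Tg1 + w2/Tg2 (in Kelvin)
Tg1 = 373.15 K, Tg2 = 484.15 K
1/Tg = 0.21/373.15 + 0.79/484.15
Tg = 455.7 K


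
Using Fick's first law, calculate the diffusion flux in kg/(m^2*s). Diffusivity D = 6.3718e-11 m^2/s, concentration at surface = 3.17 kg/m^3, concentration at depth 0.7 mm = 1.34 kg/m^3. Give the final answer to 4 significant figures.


J = -D * (dC/dx) = D * (C1 - C2) / dx
J = 6.3718e-11 * (3.17 - 1.34) / 7e-04
J = 1.666e-07 kg/(m^2*s)


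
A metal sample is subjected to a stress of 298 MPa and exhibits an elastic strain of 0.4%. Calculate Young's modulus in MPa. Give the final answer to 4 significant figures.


E = sigma / epsilon
epsilon = 0.4% = 4e-03
E = 298 / 4e-03
E = 74500 MPa


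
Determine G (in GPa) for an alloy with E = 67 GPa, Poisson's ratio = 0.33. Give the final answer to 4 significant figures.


G = E / (2*(1+nu))
G = 67 / (2*(1+0.33))
G = 25.19 GPa


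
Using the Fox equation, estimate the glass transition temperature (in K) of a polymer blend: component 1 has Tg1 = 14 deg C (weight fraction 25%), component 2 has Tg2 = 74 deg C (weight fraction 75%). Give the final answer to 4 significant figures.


1/Tg = w1/Tg1 + w2/Tg2 (in Kelvin)
Tg1 = 287.15 K, Tg2 = 347.15 K
1/Tg = 0.25/287.15 + 0.75/347.15
Tg = 329.9 K


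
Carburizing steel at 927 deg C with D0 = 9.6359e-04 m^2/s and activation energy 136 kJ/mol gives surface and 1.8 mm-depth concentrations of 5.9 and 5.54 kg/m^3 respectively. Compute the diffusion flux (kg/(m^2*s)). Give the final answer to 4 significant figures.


Step 1: D = D0 * exp(-Qd/(R*T))
T = 927 + 273.15 = 1200.15 K
D = 9.6359e-04 * exp(-136e3 / (8.314 * 1200.15)) = 1.16009e-09 m^2/s
Step 2: J = D * (C1 - C2) / dx
J = 1.16009e-09 * (5.9 - 5.54) / 1.8e-03
J = 2.32e-07 kg/(m^2*s)


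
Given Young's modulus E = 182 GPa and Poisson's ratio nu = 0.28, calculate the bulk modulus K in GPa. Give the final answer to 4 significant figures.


K = E / (3*(1-2*nu))
K = 182 / (3*(1-2*0.28))
K = 137.9 GPa


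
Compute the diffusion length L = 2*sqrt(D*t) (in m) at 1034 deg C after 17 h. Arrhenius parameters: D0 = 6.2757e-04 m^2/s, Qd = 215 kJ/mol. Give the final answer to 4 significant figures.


Step 1: D = D0 * exp(-Qd/(R*T))
T = 1307.15 K
D = 6.2757e-04 * exp(-215e3 / (8.314 * 1307.15)) = 1.6062e-12 m^2/s
Step 2: L = 2*sqrt(D*t)
t = 17 h = 61200 s
L = 2*sqrt(1.6062e-12 * 61200) = 6.271e-04 m


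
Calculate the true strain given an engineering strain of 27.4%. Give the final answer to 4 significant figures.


epsilon_true = ln(1 + epsilon_eng)
epsilon_true = ln(1 + 0.274)
epsilon_true = 0.2422


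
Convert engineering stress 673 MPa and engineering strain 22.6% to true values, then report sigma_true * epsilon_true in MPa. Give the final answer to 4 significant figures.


sigma_true = sigma_eng * (1 + epsilon_eng)
sigma_true = 673 * (1 + 0.226) = 825.098 MPa
epsilon_true = ln(1 + epsilon_eng)
epsilon_true = ln(1 + 0.226) = 0.203757
sigma_true * epsilon_true = 825.098 * 0.203757 = 168.1 MPa


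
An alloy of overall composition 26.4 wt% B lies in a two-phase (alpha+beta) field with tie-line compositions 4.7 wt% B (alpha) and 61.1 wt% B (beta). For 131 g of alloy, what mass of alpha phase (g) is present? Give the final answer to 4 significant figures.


f_alpha = (C_beta - C0) / (C_beta - C_alpha)
f_alpha = (61.1 - 26.4) / (61.1 - 4.7) = 0.615248
m_alpha = f_alpha * m_total = 0.615248 * 131 = 80.6 g


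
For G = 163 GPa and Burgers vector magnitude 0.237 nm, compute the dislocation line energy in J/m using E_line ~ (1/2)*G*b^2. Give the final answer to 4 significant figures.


E = G*b^2/2
b = 0.237 nm = 2.37e-10 m
G = 163 GPa = 1.63e+11 Pa
E = 0.5 * 1.63e+11 * (2.37e-10)^2
E = 4.578e-09 J/m


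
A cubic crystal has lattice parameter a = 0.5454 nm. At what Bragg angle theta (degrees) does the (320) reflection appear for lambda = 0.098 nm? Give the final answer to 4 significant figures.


d = a / sqrt(h^2+k^2+l^2)
d = 0.5454 / sqrt(13) = 0.151267 nm
lambda = 2*d*sin(theta)  =>  sin(theta) = lambda / (2*d)
sin(theta) = 0.098 / (2 * 0.151267) = 0.323931
theta = 18.9 deg


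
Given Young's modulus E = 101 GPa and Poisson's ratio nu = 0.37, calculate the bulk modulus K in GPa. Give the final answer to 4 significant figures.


K = E / (3*(1-2*nu))
K = 101 / (3*(1-2*0.37))
K = 129.5 GPa


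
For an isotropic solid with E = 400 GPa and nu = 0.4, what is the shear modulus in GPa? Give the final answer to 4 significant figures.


G = E / (2*(1+nu))
G = 400 / (2*(1+0.4))
G = 142.9 GPa


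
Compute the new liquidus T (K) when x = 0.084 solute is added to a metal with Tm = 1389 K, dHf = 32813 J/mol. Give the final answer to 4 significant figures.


dT = R*Tm^2*x / dHf
dT = 8.314 * 1389^2 * 0.084 / 32813
dT = 41.0627 K
T_new = 1389 - 41.0627 = 1348 K


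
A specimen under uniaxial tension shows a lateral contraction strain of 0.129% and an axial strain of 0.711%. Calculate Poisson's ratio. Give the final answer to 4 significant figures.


nu = -epsilon_lat / epsilon_axial
Lateral strain is contraction (negative), so using magnitudes:
nu = 0.129 / 0.711
nu = 0.1814


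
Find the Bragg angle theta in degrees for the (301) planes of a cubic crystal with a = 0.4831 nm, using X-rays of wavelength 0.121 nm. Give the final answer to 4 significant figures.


d = a / sqrt(h^2+k^2+l^2)
d = 0.4831 / sqrt(10) = 0.15277 nm
lambda = 2*d*sin(theta)  =>  sin(theta) = lambda / (2*d)
sin(theta) = 0.121 / (2 * 0.15277) = 0.396021
theta = 23.33 deg


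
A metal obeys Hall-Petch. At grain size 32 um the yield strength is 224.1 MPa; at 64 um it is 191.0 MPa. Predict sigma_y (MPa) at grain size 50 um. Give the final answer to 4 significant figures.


sigma_y = sigma0 + k / sqrt(d)
1/sqrt(d1) = 1/sqrt(3.2e-05) = 176.777;  1/sqrt(d2) = 125
k = (sigma1 - sigma2) / (1/sqrt(d1) - 1/sqrt(d2)) = (224.1 - 191.0) / (176.777 - 125) = 0.639284 MPa*m^0.5
sigma0 = sigma1 - k/sqrt(d1) = 224.1 - 0.639284*176.777 = 111.09 MPa
sigma_y(d3) = 111.09 + 0.639284 / sqrt(5e-05) = 201.5 MPa


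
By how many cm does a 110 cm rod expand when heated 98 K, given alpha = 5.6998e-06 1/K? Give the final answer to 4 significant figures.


dL = L0 * alpha * dT
dL = 110 * 5.6998e-06 * 98
dL = 0.06144 cm


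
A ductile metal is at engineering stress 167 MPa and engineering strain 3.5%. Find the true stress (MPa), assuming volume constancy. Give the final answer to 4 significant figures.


sigma_true = sigma_eng * (1 + epsilon_eng)
sigma_true = 167 * (1 + 0.035)
sigma_true = 172.8 MPa


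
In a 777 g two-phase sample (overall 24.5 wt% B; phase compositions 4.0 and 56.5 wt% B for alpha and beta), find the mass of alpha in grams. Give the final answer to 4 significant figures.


f_alpha = (C_beta - C0) / (C_beta - C_alpha)
f_alpha = (56.5 - 24.5) / (56.5 - 4.0) = 0.609524
m_alpha = f_alpha * m_total = 0.609524 * 777 = 473.6 g


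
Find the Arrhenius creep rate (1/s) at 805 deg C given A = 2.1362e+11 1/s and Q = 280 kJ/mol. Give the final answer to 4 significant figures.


rate = A * exp(-Q / (R*T))
T = 805 + 273.15 = 1078.15 K
rate = 2.1362e+11 * exp(-280e3 / (8.314 * 1078.15))
rate = 5.802e-03 1/s


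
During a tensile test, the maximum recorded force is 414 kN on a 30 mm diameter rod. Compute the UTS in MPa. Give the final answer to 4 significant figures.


A0 = pi*(d/2)^2 = pi*(30/2)^2 = 706.858 mm^2
UTS = F_max / A0 = 414*1000 / 706.858
UTS = 585.7 MPa


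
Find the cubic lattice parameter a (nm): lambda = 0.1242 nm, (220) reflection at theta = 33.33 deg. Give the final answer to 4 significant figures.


d = lambda / (2*sin(theta))
d = 0.1242 / (2*sin(33.33 deg))
d = 0.11302 nm
a = d * sqrt(h^2+k^2+l^2) = 0.11302 * sqrt(8)
a = 0.3197 nm


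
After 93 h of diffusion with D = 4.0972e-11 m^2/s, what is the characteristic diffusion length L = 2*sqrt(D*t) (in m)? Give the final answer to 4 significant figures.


t = 93 hr = 334800 s
Diffusion length = 2*sqrt(D*t)
= 2*sqrt(4.0972e-11 * 334800)
= 7.407e-03 m


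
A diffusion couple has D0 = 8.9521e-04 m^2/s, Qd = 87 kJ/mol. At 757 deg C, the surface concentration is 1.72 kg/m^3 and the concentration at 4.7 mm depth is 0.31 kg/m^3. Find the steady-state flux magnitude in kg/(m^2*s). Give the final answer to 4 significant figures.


Step 1: D = D0 * exp(-Qd/(R*T))
T = 757 + 273.15 = 1030.15 K
D = 8.9521e-04 * exp(-87e3 / (8.314 * 1030.15)) = 3.47021e-08 m^2/s
Step 2: J = D * (C1 - C2) / dx
J = 3.47021e-08 * (1.72 - 0.31) / 4.7e-03
J = 1.041e-05 kg/(m^2*s)


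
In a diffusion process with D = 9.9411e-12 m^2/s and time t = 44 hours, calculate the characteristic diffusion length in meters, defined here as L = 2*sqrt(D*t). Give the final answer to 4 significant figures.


t = 44 hr = 158400 s
Diffusion length = 2*sqrt(D*t)
= 2*sqrt(9.9411e-12 * 158400)
= 2.51e-03 m


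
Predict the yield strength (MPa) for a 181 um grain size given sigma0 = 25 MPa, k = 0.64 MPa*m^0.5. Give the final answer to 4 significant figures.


sigma_y = sigma0 + k / sqrt(d)
d = 181 um = 1.81e-04 m
sigma_y = 25 + 0.64 / sqrt(1.81e-04)
sigma_y = 72.57 MPa


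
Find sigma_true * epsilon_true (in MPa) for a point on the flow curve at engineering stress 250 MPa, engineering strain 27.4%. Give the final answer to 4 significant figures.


sigma_true = sigma_eng * (1 + epsilon_eng)
sigma_true = 250 * (1 + 0.274) = 318.5 MPa
epsilon_true = ln(1 + epsilon_eng)
epsilon_true = ln(1 + 0.274) = 0.242162
sigma_true * epsilon_true = 318.5 * 0.242162 = 77.13 MPa


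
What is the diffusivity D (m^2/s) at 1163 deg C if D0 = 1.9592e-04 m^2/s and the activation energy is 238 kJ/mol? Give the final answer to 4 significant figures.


D = D0 * exp(-Qd / (R*T))
T = 1436.15 K
D = 1.9592e-04 * exp(-238e3 / (8.314 * 1436.15))
D = 4.319e-13 m^2/s


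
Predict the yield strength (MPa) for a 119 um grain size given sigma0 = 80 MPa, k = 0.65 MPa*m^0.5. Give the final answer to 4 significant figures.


sigma_y = sigma0 + k / sqrt(d)
d = 119 um = 1.19e-04 m
sigma_y = 80 + 0.65 / sqrt(1.19e-04)
sigma_y = 139.6 MPa


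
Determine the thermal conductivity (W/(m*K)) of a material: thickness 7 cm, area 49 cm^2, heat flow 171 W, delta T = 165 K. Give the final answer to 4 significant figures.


k = Q*L / (A*dT)
L = 0.07 m, A = 4.9e-03 m^2
k = 171 * 0.07 / (4.9e-03 * 165)
k = 14.81 W/(m*K)


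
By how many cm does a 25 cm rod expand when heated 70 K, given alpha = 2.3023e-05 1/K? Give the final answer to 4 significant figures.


dL = L0 * alpha * dT
dL = 25 * 2.3023e-05 * 70
dL = 0.04029 cm


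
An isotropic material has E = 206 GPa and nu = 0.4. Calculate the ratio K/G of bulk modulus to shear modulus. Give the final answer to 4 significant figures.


G = E / (2*(1+nu))
G = 206 / (2*(1+0.4)) = 73.5714 GPa
K = E / (3*(1-2*nu))
K = 206 / (3*(1-2*0.4)) = 343.333 GPa
K/G = 343.333 / 73.5714 = 4.667


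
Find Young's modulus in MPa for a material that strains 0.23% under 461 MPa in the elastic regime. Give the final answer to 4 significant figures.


E = sigma / epsilon
epsilon = 0.23% = 2.3e-03
E = 461 / 2.3e-03
E = 200400 MPa


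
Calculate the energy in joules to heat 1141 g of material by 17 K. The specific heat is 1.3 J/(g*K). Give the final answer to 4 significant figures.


Q = m * cp * dT
Q = 1141 * 1.3 * 17
Q = 25220 J


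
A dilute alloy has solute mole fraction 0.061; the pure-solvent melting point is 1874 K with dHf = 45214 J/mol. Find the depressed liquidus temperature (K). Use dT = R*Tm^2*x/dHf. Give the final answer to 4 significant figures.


dT = R*Tm^2*x / dHf
dT = 8.314 * 1874^2 * 0.061 / 45214
dT = 39.3918 K
T_new = 1874 - 39.3918 = 1835 K


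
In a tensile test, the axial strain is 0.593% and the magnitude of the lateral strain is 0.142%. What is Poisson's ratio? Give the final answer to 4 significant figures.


nu = -epsilon_lat / epsilon_axial
Lateral strain is contraction (negative), so using magnitudes:
nu = 0.142 / 0.593
nu = 0.2395


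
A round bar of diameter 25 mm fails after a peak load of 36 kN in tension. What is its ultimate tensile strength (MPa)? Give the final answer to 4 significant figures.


A0 = pi*(d/2)^2 = pi*(25/2)^2 = 490.874 mm^2
UTS = F_max / A0 = 36*1000 / 490.874
UTS = 73.34 MPa


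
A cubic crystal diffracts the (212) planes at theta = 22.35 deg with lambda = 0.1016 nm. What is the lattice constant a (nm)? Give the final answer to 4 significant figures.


d = lambda / (2*sin(theta))
d = 0.1016 / (2*sin(22.35 deg))
d = 0.133592 nm
a = d * sqrt(h^2+k^2+l^2) = 0.133592 * sqrt(9)
a = 0.4008 nm


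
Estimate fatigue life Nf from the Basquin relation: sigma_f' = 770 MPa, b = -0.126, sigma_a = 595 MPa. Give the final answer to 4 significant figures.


sigma_a = sigma_f' * (2*Nf)^b
2*Nf = (sigma_a / sigma_f')^(1/b)
2*Nf = (595 / 770)^(1/-0.126)
2*Nf = 7.73892
Nf = 3.869 cycles


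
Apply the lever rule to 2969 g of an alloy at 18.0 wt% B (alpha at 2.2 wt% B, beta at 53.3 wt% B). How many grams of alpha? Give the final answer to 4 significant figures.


f_alpha = (C_beta - C0) / (C_beta - C_alpha)
f_alpha = (53.3 - 18.0) / (53.3 - 2.2) = 0.690802
m_alpha = f_alpha * m_total = 0.690802 * 2969 = 2051 g


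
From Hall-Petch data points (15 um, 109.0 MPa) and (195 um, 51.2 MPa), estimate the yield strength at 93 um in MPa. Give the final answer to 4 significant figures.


sigma_y = sigma0 + k / sqrt(d)
1/sqrt(d1) = 1/sqrt(1.5e-05) = 258.199;  1/sqrt(d2) = 71.6115
k = (sigma1 - sigma2) / (1/sqrt(d1) - 1/sqrt(d2)) = (109.0 - 51.2) / (258.199 - 71.6115) = 0.309774 MPa*m^0.5
sigma0 = sigma1 - k/sqrt(d1) = 109.0 - 0.309774*258.199 = 29.0166 MPa
sigma_y(d3) = 29.0166 + 0.309774 / sqrt(9.3e-05) = 61.14 MPa


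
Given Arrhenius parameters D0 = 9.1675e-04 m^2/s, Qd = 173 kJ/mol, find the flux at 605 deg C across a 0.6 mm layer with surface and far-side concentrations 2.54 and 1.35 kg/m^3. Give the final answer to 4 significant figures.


Step 1: D = D0 * exp(-Qd/(R*T))
T = 605 + 273.15 = 878.15 K
D = 9.1675e-04 * exp(-173e3 / (8.314 * 878.15)) = 4.69235e-14 m^2/s
Step 2: J = D * (C1 - C2) / dx
J = 4.69235e-14 * (2.54 - 1.35) / 6e-04
J = 9.306e-11 kg/(m^2*s)


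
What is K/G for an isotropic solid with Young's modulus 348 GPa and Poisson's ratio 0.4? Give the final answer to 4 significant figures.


G = E / (2*(1+nu))
G = 348 / (2*(1+0.4)) = 124.286 GPa
K = E / (3*(1-2*nu))
K = 348 / (3*(1-2*0.4)) = 580 GPa
K/G = 580 / 124.286 = 4.667


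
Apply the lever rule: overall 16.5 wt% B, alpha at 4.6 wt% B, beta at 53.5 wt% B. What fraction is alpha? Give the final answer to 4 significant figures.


f_alpha = (C_beta - C0) / (C_beta - C_alpha)
f_alpha = (53.5 - 16.5) / (53.5 - 4.6)
f_alpha = 0.7566


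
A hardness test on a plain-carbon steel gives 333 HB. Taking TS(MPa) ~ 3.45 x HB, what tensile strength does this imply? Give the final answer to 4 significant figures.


TS (MPa) = 3.45 * HB
TS = 3.45 * 333
TS = 1149 MPa


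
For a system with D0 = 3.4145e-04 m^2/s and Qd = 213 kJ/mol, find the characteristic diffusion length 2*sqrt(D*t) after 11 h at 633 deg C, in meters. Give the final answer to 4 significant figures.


Step 1: D = D0 * exp(-Qd/(R*T))
T = 906.15 K
D = 3.4145e-04 * exp(-213e3 / (8.314 * 906.15)) = 1.79716e-16 m^2/s
Step 2: L = 2*sqrt(D*t)
t = 11 h = 39600 s
L = 2*sqrt(1.79716e-16 * 39600) = 5.335e-06 m


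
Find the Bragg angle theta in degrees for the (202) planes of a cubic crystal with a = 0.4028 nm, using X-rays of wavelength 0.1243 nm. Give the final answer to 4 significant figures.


d = a / sqrt(h^2+k^2+l^2)
d = 0.4028 / sqrt(8) = 0.142411 nm
lambda = 2*d*sin(theta)  =>  sin(theta) = lambda / (2*d)
sin(theta) = 0.1243 / (2 * 0.142411) = 0.436412
theta = 25.88 deg


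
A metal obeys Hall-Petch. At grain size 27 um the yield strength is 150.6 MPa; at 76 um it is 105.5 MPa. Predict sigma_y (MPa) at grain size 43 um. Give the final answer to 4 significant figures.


sigma_y = sigma0 + k / sqrt(d)
1/sqrt(d1) = 1/sqrt(2.7e-05) = 192.45;  1/sqrt(d2) = 114.708
k = (sigma1 - sigma2) / (1/sqrt(d1) - 1/sqrt(d2)) = (150.6 - 105.5) / (192.45 - 114.708) = 0.580122 MPa*m^0.5
sigma0 = sigma1 - k/sqrt(d1) = 150.6 - 0.580122*192.45 = 38.9554 MPa
sigma_y(d3) = 38.9554 + 0.580122 / sqrt(4.3e-05) = 127.4 MPa


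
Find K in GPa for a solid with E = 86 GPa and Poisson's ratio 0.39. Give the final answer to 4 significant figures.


K = E / (3*(1-2*nu))
K = 86 / (3*(1-2*0.39))
K = 130.3 GPa


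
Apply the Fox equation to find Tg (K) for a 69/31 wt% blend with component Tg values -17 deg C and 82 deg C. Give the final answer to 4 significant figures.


1/Tg = w1/Tg1 + w2/Tg2 (in Kelvin)
Tg1 = 256.15 K, Tg2 = 355.15 K
1/Tg = 0.69/256.15 + 0.31/355.15
Tg = 280.4 K


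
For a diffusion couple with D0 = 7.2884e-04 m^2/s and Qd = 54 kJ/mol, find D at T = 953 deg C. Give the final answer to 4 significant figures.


D = D0 * exp(-Qd / (R*T))
T = 1226.15 K
D = 7.2884e-04 * exp(-54e3 / (8.314 * 1226.15))
D = 3.649e-06 m^2/s


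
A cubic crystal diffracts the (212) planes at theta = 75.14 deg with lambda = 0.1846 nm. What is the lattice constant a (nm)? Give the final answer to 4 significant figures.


d = lambda / (2*sin(theta))
d = 0.1846 / (2*sin(75.14 deg))
d = 0.0954938 nm
a = d * sqrt(h^2+k^2+l^2) = 0.0954938 * sqrt(9)
a = 0.2865 nm


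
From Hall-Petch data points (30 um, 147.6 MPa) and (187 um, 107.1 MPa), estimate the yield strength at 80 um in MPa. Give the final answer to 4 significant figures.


sigma_y = sigma0 + k / sqrt(d)
1/sqrt(d1) = 1/sqrt(3e-05) = 182.574;  1/sqrt(d2) = 73.1272
k = (sigma1 - sigma2) / (1/sqrt(d1) - 1/sqrt(d2)) = (147.6 - 107.1) / (182.574 - 73.1272) = 0.370042 MPa*m^0.5
sigma0 = sigma1 - k/sqrt(d1) = 147.6 - 0.370042*182.574 = 80.0398 MPa
sigma_y(d3) = 80.0398 + 0.370042 / sqrt(8e-05) = 121.4 MPa


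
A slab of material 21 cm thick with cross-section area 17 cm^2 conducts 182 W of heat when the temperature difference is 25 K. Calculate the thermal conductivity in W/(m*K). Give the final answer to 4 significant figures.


k = Q*L / (A*dT)
L = 0.21 m, A = 1.7e-03 m^2
k = 182 * 0.21 / (1.7e-03 * 25)
k = 899.3 W/(m*K)


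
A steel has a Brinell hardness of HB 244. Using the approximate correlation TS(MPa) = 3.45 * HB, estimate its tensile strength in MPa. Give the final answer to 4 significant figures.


TS (MPa) = 3.45 * HB
TS = 3.45 * 244
TS = 841.8 MPa


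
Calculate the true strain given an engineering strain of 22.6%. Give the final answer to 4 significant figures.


epsilon_true = ln(1 + epsilon_eng)
epsilon_true = ln(1 + 0.226)
epsilon_true = 0.2038


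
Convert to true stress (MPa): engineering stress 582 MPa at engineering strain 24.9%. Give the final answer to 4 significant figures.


sigma_true = sigma_eng * (1 + epsilon_eng)
sigma_true = 582 * (1 + 0.249)
sigma_true = 726.9 MPa


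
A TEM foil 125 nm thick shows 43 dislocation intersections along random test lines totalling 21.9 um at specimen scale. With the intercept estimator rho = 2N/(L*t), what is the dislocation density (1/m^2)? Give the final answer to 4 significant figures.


rho = 2N / (L * t)
L = 21.9 um = 2.19e-05 m, t = 125 nm = 1.25e-07 m
rho = 2 * 43 / (2.19e-05 * 1.25e-07)
rho = 3.142e+13 1/m^2


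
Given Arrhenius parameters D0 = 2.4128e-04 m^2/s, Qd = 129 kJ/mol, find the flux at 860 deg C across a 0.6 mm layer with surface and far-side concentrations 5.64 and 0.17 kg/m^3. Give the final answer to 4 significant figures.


Step 1: D = D0 * exp(-Qd/(R*T))
T = 860 + 273.15 = 1133.15 K
D = 2.4128e-04 * exp(-129e3 / (8.314 * 1133.15)) = 2.72781e-10 m^2/s
Step 2: J = D * (C1 - C2) / dx
J = 2.72781e-10 * (5.64 - 0.17) / 6e-04
J = 2.487e-06 kg/(m^2*s)


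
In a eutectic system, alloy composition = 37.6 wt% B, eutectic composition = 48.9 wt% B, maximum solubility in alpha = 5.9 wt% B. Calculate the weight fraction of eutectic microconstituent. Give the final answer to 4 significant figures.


f_primary = (C_e - C0) / (C_e - C_alpha_max)
f_primary = (48.9 - 37.6) / (48.9 - 5.9)
f_primary = 0.262791
f_eutectic = 1 - 0.262791 = 0.7372


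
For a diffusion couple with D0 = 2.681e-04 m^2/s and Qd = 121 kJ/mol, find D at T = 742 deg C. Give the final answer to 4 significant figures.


D = D0 * exp(-Qd / (R*T))
T = 1015.15 K
D = 2.681e-04 * exp(-121e3 / (8.314 * 1015.15))
D = 1.592e-10 m^2/s


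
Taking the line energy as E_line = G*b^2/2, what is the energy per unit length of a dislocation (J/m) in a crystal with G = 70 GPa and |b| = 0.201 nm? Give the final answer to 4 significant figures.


E = G*b^2/2
b = 0.201 nm = 2.01e-10 m
G = 70 GPa = 7e+10 Pa
E = 0.5 * 7e+10 * (2.01e-10)^2
E = 1.414e-09 J/m


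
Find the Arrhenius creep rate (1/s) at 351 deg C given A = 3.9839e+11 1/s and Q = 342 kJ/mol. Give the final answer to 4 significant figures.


rate = A * exp(-Q / (R*T))
T = 351 + 273.15 = 624.15 K
rate = 3.9839e+11 * exp(-342e3 / (8.314 * 624.15))
rate = 9.496e-18 1/s


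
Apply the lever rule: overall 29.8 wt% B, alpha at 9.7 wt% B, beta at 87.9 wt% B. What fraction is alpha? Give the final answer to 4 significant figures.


f_alpha = (C_beta - C0) / (C_beta - C_alpha)
f_alpha = (87.9 - 29.8) / (87.9 - 9.7)
f_alpha = 0.743


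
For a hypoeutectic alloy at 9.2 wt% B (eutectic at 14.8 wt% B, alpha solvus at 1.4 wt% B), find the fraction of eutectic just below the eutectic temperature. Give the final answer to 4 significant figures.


f_primary = (C_e - C0) / (C_e - C_alpha_max)
f_primary = (14.8 - 9.2) / (14.8 - 1.4)
f_primary = 0.41791
f_eutectic = 1 - 0.41791 = 0.5821


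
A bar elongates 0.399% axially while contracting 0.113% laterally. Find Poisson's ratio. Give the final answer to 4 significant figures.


nu = -epsilon_lat / epsilon_axial
Lateral strain is contraction (negative), so using magnitudes:
nu = 0.113 / 0.399
nu = 0.2832


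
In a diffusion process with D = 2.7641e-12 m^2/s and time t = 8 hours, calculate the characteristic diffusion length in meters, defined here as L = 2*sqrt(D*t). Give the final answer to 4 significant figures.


t = 8 hr = 28800 s
Diffusion length = 2*sqrt(D*t)
= 2*sqrt(2.7641e-12 * 28800)
= 5.643e-04 m


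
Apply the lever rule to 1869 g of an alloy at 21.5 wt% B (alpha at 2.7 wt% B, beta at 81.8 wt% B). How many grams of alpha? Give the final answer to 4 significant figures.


f_alpha = (C_beta - C0) / (C_beta - C_alpha)
f_alpha = (81.8 - 21.5) / (81.8 - 2.7) = 0.762326
m_alpha = f_alpha * m_total = 0.762326 * 1869 = 1425 g


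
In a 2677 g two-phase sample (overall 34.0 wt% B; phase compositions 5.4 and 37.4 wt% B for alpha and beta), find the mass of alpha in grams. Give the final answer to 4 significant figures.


f_alpha = (C_beta - C0) / (C_beta - C_alpha)
f_alpha = (37.4 - 34.0) / (37.4 - 5.4) = 0.10625
m_alpha = f_alpha * m_total = 0.10625 * 2677 = 284.4 g


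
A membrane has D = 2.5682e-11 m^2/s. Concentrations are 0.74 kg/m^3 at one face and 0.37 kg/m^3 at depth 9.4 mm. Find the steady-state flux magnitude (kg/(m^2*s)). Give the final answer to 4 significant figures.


J = -D * (dC/dx) = D * (C1 - C2) / dx
J = 2.5682e-11 * (0.74 - 0.37) / 9.4e-03
J = 1.011e-09 kg/(m^2*s)


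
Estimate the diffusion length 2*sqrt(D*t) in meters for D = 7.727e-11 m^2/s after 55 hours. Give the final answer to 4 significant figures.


t = 55 hr = 198000 s
Diffusion length = 2*sqrt(D*t)
= 2*sqrt(7.727e-11 * 198000)
= 7.823e-03 m


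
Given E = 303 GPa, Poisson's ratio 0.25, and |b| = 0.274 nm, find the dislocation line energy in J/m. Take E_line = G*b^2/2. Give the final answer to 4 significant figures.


Step 1: G = E / (2*(1+nu))
G = 303 / (2*(1+0.25)) = 121.2 GPa = 1.212e+11 Pa
Step 2: E_line = G*b^2/2
b = 0.274 nm = 2.74e-10 m
E_line = 0.5 * 1.212e+11 * (2.74e-10)^2 = 4.55e-09 J/m


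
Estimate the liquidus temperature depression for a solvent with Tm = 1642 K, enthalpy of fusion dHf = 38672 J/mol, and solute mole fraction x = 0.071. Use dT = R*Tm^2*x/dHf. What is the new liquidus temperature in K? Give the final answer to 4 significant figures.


dT = R*Tm^2*x / dHf
dT = 8.314 * 1642^2 * 0.071 / 38672
dT = 41.1546 K
T_new = 1642 - 41.1546 = 1601 K


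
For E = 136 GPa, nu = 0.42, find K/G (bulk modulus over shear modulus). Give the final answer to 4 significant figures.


G = E / (2*(1+nu))
G = 136 / (2*(1+0.42)) = 47.8873 GPa
K = E / (3*(1-2*nu))
K = 136 / (3*(1-2*0.42)) = 283.333 GPa
K/G = 283.333 / 47.8873 = 5.917


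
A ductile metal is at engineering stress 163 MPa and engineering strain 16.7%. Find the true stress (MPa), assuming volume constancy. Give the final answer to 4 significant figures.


sigma_true = sigma_eng * (1 + epsilon_eng)
sigma_true = 163 * (1 + 0.167)
sigma_true = 190.2 MPa


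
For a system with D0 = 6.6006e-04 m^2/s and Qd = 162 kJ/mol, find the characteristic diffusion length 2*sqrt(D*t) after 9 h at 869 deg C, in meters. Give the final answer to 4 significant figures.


Step 1: D = D0 * exp(-Qd/(R*T))
T = 1142.15 K
D = 6.6006e-04 * exp(-162e3 / (8.314 * 1142.15)) = 2.57319e-11 m^2/s
Step 2: L = 2*sqrt(D*t)
t = 9 h = 32400 s
L = 2*sqrt(2.57319e-11 * 32400) = 1.826e-03 m


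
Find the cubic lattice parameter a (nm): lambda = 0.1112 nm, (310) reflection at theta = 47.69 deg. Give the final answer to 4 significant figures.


d = lambda / (2*sin(theta))
d = 0.1112 / (2*sin(47.69 deg))
d = 0.0751846 nm
a = d * sqrt(h^2+k^2+l^2) = 0.0751846 * sqrt(10)
a = 0.2378 nm


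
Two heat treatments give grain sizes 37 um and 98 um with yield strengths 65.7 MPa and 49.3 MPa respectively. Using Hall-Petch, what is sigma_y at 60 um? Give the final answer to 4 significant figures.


sigma_y = sigma0 + k / sqrt(d)
1/sqrt(d1) = 1/sqrt(3.7e-05) = 164.399;  1/sqrt(d2) = 101.015
k = (sigma1 - sigma2) / (1/sqrt(d1) - 1/sqrt(d2)) = (65.7 - 49.3) / (164.399 - 101.015) = 0.258741 MPa*m^0.5
sigma0 = sigma1 - k/sqrt(d1) = 65.7 - 0.258741*164.399 = 23.1632 MPa
sigma_y(d3) = 23.1632 + 0.258741 / sqrt(6e-05) = 56.57 MPa


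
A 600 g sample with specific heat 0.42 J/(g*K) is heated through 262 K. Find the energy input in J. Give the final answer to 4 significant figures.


Q = m * cp * dT
Q = 600 * 0.42 * 262
Q = 66020 J


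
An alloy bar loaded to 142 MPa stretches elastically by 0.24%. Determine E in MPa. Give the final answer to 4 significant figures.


E = sigma / epsilon
epsilon = 0.24% = 2.4e-03
E = 142 / 2.4e-03
E = 59170 MPa


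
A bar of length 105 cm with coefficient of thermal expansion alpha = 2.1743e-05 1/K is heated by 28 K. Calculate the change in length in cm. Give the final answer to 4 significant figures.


dL = L0 * alpha * dT
dL = 105 * 2.1743e-05 * 28
dL = 0.06392 cm


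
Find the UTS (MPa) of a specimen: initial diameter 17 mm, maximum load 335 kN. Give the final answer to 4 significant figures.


A0 = pi*(d/2)^2 = pi*(17/2)^2 = 226.98 mm^2
UTS = F_max / A0 = 335*1000 / 226.98
UTS = 1476 MPa


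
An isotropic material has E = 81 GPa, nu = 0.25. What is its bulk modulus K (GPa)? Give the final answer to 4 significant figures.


K = E / (3*(1-2*nu))
K = 81 / (3*(1-2*0.25))
K = 54 GPa


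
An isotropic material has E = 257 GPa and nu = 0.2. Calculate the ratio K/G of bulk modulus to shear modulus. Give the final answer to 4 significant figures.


G = E / (2*(1+nu))
G = 257 / (2*(1+0.2)) = 107.083 GPa
K = E / (3*(1-2*nu))
K = 257 / (3*(1-2*0.2)) = 142.778 GPa
K/G = 142.778 / 107.083 = 1.333


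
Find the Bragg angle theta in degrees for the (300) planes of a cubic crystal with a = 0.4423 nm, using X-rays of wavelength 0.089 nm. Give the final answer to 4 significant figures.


d = a / sqrt(h^2+k^2+l^2)
d = 0.4423 / sqrt(9) = 0.147433 nm
lambda = 2*d*sin(theta)  =>  sin(theta) = lambda / (2*d)
sin(theta) = 0.089 / (2 * 0.147433) = 0.301831
theta = 17.57 deg


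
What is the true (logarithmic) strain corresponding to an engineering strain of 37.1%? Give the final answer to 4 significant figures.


epsilon_true = ln(1 + epsilon_eng)
epsilon_true = ln(1 + 0.371)
epsilon_true = 0.3155


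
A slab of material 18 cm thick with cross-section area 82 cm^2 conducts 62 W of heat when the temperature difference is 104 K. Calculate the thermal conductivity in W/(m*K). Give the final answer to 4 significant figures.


k = Q*L / (A*dT)
L = 0.18 m, A = 8.2e-03 m^2
k = 62 * 0.18 / (8.2e-03 * 104)
k = 13.09 W/(m*K)


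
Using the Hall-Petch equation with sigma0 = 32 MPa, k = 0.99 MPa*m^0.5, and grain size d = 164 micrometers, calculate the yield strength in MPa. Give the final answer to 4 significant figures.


sigma_y = sigma0 + k / sqrt(d)
d = 164 um = 1.64e-04 m
sigma_y = 32 + 0.99 / sqrt(1.64e-04)
sigma_y = 109.3 MPa


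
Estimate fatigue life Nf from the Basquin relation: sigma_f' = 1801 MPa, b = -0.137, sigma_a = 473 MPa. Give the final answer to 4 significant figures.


sigma_a = sigma_f' * (2*Nf)^b
2*Nf = (sigma_a / sigma_f')^(1/b)
2*Nf = (473 / 1801)^(1/-0.137)
2*Nf = 17311.7
Nf = 8656 cycles


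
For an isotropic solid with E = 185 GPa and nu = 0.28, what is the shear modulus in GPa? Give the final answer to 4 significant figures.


G = E / (2*(1+nu))
G = 185 / (2*(1+0.28))
G = 72.27 GPa


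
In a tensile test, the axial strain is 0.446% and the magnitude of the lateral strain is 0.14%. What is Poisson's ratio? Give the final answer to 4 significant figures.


nu = -epsilon_lat / epsilon_axial
Lateral strain is contraction (negative), so using magnitudes:
nu = 0.14 / 0.446
nu = 0.3139


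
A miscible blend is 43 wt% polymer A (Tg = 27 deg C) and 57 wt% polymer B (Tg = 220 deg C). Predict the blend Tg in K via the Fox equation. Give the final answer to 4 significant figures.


1/Tg = w1/Tg1 + w2/Tg2 (in Kelvin)
Tg1 = 300.15 K, Tg2 = 493.15 K
1/Tg = 0.43/300.15 + 0.57/493.15
Tg = 386.3 K
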